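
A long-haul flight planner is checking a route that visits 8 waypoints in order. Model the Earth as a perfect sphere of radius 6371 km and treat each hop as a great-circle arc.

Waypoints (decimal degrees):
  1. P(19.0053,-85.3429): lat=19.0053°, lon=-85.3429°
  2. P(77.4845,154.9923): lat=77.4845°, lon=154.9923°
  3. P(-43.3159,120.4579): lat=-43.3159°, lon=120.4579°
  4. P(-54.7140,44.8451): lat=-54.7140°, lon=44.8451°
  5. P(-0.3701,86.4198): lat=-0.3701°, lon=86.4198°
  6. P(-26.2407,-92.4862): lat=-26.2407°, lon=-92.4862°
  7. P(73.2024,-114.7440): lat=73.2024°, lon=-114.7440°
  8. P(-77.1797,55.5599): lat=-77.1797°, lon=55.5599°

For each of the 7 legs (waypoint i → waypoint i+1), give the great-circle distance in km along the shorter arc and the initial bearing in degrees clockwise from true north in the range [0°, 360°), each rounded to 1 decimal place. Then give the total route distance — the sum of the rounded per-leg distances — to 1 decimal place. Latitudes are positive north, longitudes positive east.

Leg 1: φ1=0.3317051, φ2=1.3523596, Δφ=1.0206546, Δλ=4.1946405 rad; a=sin²(Δφ/2)+cosφ1·cosφ2·sin²(Δλ/2)=0.3917441992; c=2·atan2(√a, √(1-a))=1.352556434; dist=6371·c=8617.137 ≈ 8617.1 km; running total=8617.1 km
Leg 1 bearing: y=sinΔλ·cosφ2=-0.18830161, x=cosφ1·sinφ2-sinφ1·cosφ2·cosΔλ=0.95794845; θ=atan2(y, x)=-11.1207° <0 so +360° → 348.8793° ≈ 348.9°
Leg 2: φ1=1.3523596, φ2=-0.7560051, Δφ=-2.1083647, Δλ=-0.6027390 rad; a=sin²(Δφ/2)+cosφ1·cosφ2·sin²(Δλ/2)=0.7699162472; c=2·atan2(√a, √(1-a))=2.141034432; dist=6371·c=13640.530 ≈ 13640.5 km; running total=22257.6 km
Leg 2 bearing: y=sinΔλ·cosφ2=-0.41246715, x=cosφ1·sinφ2-sinφ1·cosφ2·cosΔλ=-0.73379270; θ=atan2(y, x)=-150.6595° <0 so +360° → 209.3405° ≈ 209.3°
Leg 3: φ1=-0.7560051, φ2=-0.9549394, Δφ=-0.1989344, Δλ=-1.3196923 rad; a=sin²(Δφ/2)+cosφ1·cosφ2·sin²(Δλ/2)=0.1677921515; c=2·atan2(√a, √(1-a))=0.844084600; dist=6371·c=5377.663 ≈ 5377.7 km; running total=27635.3 km
Leg 3 bearing: y=sinΔλ·cosφ2=-0.55954207, x=cosφ1·sinφ2-sinφ1·cosφ2·cosΔλ=-0.49544369; θ=atan2(y, x)=-131.5231° <0 so +360° → 228.4769° ≈ 228.5°
Leg 4: φ1=-0.9549394, φ2=-0.0064595, Δφ=0.9484800, Δλ=0.7256154 rad; a=sin²(Δφ/2)+cosφ1·cosφ2·sin²(Δλ/2)=0.2812976653; c=2·atan2(√a, √(1-a))=1.118085744; dist=6371·c=7123.324 ≈ 7123.3 km; running total=34758.6 km
Leg 4 bearing: y=sinΔλ·cosφ2=0.66358210, x=cosφ1·sinφ2-sinφ1·cosφ2·cosΔλ=0.60690687; θ=atan2(y, x)=47.5542° ≈ 47.6°
Leg 5: φ1=-0.0064595, φ2=-0.4579866, Δφ=-0.4515271, Δλ=-3.1224988 rad; a=sin²(Δφ/2)+cosφ1·cosφ2·sin²(Δλ/2)=0.9469531630; c=2·atan2(√a, √(1-a))=2.676781708; dist=6371·c=17053.776 ≈ 17053.8 km; running total=51812.4 km
Leg 5 bearing: y=sinΔλ·cosφ2=-0.01712513, x=cosφ1·sinφ2-sinφ1·cosφ2·cosΔλ=-0.44792657; θ=atan2(y, x)=-177.8105° <0 so +360° → 182.1895° ≈ 182.2°
Leg 6: φ1=-0.4579866, φ2=1.2776229, Δφ=1.7356095, Δλ=-0.3884719 rad; a=sin²(Δφ/2)+cosφ1·cosφ2·sin²(Δλ/2)=0.5916910130; c=2·atan2(√a, √(1-a))=1.755222050; dist=6371·c=11182.520 ≈ 11182.5 km; running total=62994.9 km
Leg 6 bearing: y=sinΔλ·cosφ2=-0.10946272, x=cosφ1·sinφ2-sinφ1·cosφ2·cosΔλ=0.97692832; θ=atan2(y, x)=-6.3932° <0 so +360° → 353.6068° ≈ 353.6°
Leg 7: φ1=1.2776229, φ2=-1.3470399, Δφ=-2.6246628, Δλ=2.9723638 rad; a=sin²(Δφ/2)+cosφ1·cosφ2·sin²(Δλ/2)=0.9983377858; c=2·atan2(√a, √(1-a))=3.060029525; dist=6371·c=19495.448 ≈ 19495.4 km; running total=82490.3 km
Leg 7 bearing: y=sinΔλ·cosφ2=0.03737189, x=cosφ1·sinφ2-sinφ1·cosφ2·cosΔλ=-0.07239576; θ=atan2(y, x)=152.6965° ≈ 152.7°

Leg 1: dist=8617.1 km, bearing=348.9°
Leg 2: dist=13640.5 km, bearing=209.3°
Leg 3: dist=5377.7 km, bearing=228.5°
Leg 4: dist=7123.3 km, bearing=47.6°
Leg 5: dist=17053.8 km, bearing=182.2°
Leg 6: dist=11182.5 km, bearing=353.6°
Leg 7: dist=19495.4 km, bearing=152.7°
Total: 82490.3 km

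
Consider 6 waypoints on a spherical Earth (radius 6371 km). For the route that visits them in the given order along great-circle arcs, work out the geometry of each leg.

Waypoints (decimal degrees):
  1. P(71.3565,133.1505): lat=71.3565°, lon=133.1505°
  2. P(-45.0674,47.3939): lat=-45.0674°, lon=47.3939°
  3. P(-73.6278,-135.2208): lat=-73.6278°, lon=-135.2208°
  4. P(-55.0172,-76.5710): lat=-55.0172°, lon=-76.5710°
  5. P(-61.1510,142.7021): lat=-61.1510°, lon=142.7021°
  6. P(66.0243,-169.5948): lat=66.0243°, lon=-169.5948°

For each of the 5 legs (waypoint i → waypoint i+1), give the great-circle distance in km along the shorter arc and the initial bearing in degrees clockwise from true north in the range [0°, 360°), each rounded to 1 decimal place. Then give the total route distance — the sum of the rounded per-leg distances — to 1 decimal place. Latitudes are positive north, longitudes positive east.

Leg 1: φ1=1.2454059, φ2=-0.7865745, Δφ=-2.0319804, Δλ=-1.4967350 rad; a=sin²(Δφ/2)+cosφ1·cosφ2·sin²(Δλ/2)=0.8270416942; c=2·atan2(√a, √(1-a))=2.283766539; dist=6371·c=14549.877 ≈ 14549.9 km; running total=14549.9 km
Leg 1 bearing: y=sinΔλ·cosφ2=-0.70433839, x=cosφ1·sinφ2-sinφ1·cosφ2·cosΔλ=-0.27583031; θ=atan2(y, x)=-111.3861° <0 so +360° → 248.6139° ≈ 248.6°
Leg 2: φ1=-0.7865745, φ2=-1.2850475, Δφ=-0.4984730, Δλ=-3.1872278 rad; a=sin²(Δφ/2)+cosφ1·cosφ2·sin²(Δλ/2)=0.2598213617; c=2·atan2(√a, √(1-a))=1.069734309; dist=6371·c=6815.277 ≈ 6815.3 km; running total=21365.2 km
Leg 2 bearing: y=sinΔλ·cosφ2=0.01285898, x=cosφ1·sinφ2-sinφ1·cosφ2·cosΔλ=-0.87697864; θ=atan2(y, x)=179.1599° ≈ 179.2°
Leg 3: φ1=-1.2850475, φ2=-0.9602313, Δφ=0.3248162, Δλ=1.0236321 rad; a=sin²(Δφ/2)+cosφ1·cosφ2·sin²(Δλ/2)=0.0649096295; c=2·atan2(√a, √(1-a))=0.515227312; dist=6371·c=3282.513 ≈ 3282.5 km; running total=24647.7 km
Leg 3 bearing: y=sinΔλ·cosφ2=0.48962616, x=cosφ1·sinφ2-sinφ1·cosφ2·cosΔλ=0.05524225; θ=atan2(y, x)=83.5628° ≈ 83.6°
Leg 4: φ1=-0.9602313, φ2=-1.0672863, Δφ=-0.1070550, Δλ=3.8270376 rad; a=sin²(Δφ/2)+cosφ1·cosφ2·sin²(Δλ/2)=0.2482555190; c=2·atan2(√a, √(1-a))=1.043164138; dist=6371·c=6645.999 ≈ 6646.0 km; running total=31293.7 km
Leg 4 bearing: y=sinΔλ·cosφ2=-0.30543279, x=cosφ1·sinφ2-sinφ1·cosφ2·cosΔλ=-0.80821388; θ=atan2(y, x)=-159.2979° <0 so +360° → 200.7021° ≈ 200.7°
Leg 5: φ1=-1.0672863, φ2=1.1523414, Δφ=2.2196277, Δλ=-5.4506091 rad; a=sin²(Δφ/2)+cosφ1·cosφ2·sin²(Δλ/2)=0.8341871067; c=2·atan2(√a, √(1-a))=2.302817251; dist=6371·c=14671.249 ≈ 14671.2 km; running total=45964.9 km
Leg 5 bearing: y=sinΔλ·cosφ2=0.30056327, x=cosφ1·sinφ2-sinφ1·cosφ2·cosΔλ=0.68039520; θ=atan2(y, x)=23.8334° ≈ 23.8°

Leg 1: dist=14549.9 km, bearing=248.6°
Leg 2: dist=6815.3 km, bearing=179.2°
Leg 3: dist=3282.5 km, bearing=83.6°
Leg 4: dist=6646.0 km, bearing=200.7°
Leg 5: dist=14671.2 km, bearing=23.8°
Total: 45964.9 km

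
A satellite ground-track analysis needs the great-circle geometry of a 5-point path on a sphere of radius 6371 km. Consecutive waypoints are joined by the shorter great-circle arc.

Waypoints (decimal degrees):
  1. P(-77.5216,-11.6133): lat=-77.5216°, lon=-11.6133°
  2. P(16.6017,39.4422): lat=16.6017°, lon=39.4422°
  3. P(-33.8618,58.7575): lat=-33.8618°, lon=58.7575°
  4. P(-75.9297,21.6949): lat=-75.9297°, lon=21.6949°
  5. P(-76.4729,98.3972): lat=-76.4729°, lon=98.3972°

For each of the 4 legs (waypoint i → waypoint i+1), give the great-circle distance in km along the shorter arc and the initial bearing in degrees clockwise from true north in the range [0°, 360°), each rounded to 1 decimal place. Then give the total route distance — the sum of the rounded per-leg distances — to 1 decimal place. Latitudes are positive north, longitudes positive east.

Leg 1: φ1=-1.3530072, φ2=0.2897543, Δφ=1.6427615, Δλ=0.8910866 rad; a=sin²(Δφ/2)+cosφ1·cosφ2·sin²(Δλ/2)=0.5744067747; c=2·atan2(√a, √(1-a))=1.720164681; dist=6371·c=10959.169 ≈ 10959.2 km; running total=10959.2 km
Leg 1 bearing: y=sinΔλ·cosφ2=0.74533377, x=cosφ1·sinφ2-sinφ1·cosφ2·cosΔλ=0.64987084; θ=atan2(y, x)=48.9142° ≈ 48.9°
Leg 2: φ1=0.2897543, φ2=-0.5909999, Δφ=-0.8807542, Δλ=0.3371156 rad; a=sin²(Δφ/2)+cosφ1·cosφ2·sin²(Δλ/2)=0.2041110254; c=2·atan2(√a, √(1-a))=0.937533651; dist=6371·c=5973.027 ≈ 5973.0 km; running total=16932.2 km
Leg 2 bearing: y=sinΔλ·cosφ2=0.27466312, x=cosφ1·sinφ2-sinφ1·cosφ2·cosΔλ=-0.75786478; θ=atan2(y, x)=160.0786° ≈ 160.1°
Leg 3: φ1=-0.5909999, φ2=-1.3252233, Δφ=-0.7342234, Δλ=-0.6468644 rad; a=sin²(Δφ/2)+cosφ1·cosφ2·sin²(Δλ/2)=0.1492161313; c=2·atan2(√a, √(1-a))=0.793201190; dist=6371·c=5053.485 ≈ 5053.5 km; running total=21985.7 km
Leg 3 bearing: y=sinΔλ·cosφ2=-0.14652064, x=cosφ1·sinφ2-sinφ1·cosφ2·cosΔλ=-0.69737681; θ=atan2(y, x)=-168.1346° <0 so +360° → 191.8654° ≈ 191.9°
Leg 4: φ1=-1.3252233, φ2=-1.3347039, Δφ=-0.0094806, Δλ=1.3387077 rad; a=sin²(Δφ/2)+cosφ1·cosφ2·sin²(Δλ/2)=0.0219152800; c=2·atan2(√a, √(1-a))=0.297168445; dist=6371·c=1893.260 ≈ 1893.3 km; running total=23879.0 km
Leg 4 bearing: y=sinΔλ·cosφ2=0.22763381, x=cosφ1·sinφ2-sinφ1·cosφ2·cosΔλ=-0.18418157; θ=atan2(y, x)=128.9768° ≈ 129.0°

Leg 1: dist=10959.2 km, bearing=48.9°
Leg 2: dist=5973.0 km, bearing=160.1°
Leg 3: dist=5053.5 km, bearing=191.9°
Leg 4: dist=1893.3 km, bearing=129.0°
Total: 23879.0 km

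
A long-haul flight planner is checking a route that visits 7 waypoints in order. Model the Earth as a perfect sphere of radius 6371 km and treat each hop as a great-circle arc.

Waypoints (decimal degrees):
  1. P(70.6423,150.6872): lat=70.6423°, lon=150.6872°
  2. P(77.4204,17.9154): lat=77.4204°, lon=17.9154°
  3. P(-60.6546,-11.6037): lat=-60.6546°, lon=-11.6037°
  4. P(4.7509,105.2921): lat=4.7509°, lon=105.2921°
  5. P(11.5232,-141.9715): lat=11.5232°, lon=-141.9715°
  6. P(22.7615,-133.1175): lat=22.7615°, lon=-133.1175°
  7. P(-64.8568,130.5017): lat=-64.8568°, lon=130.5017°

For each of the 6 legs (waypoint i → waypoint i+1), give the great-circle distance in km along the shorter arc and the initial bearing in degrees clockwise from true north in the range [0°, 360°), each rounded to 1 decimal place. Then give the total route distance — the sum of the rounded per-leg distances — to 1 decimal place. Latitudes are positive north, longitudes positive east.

Leg 1: dist=3261.6 km, bearing=341.0°
Leg 2: dist=15486.9 km, bearing=201.7°
Leg 3: dist=11902.9 km, bearing=111.6°
Leg 4: dist=12359.6 km, bearing=75.7°
Leg 5: dist=1563.0 km, bearing=35.8°
Leg 6: dist=12586.1 km, bearing=207.3°
Total: 57160.1 km

Leg 1: φ1=1.2329407, φ2=1.3512409, Δφ=0.1183002, Δλ=-2.3173051 rad; a=sin²(Δφ/2)+cosφ1·cosφ2·sin²(Δλ/2)=0.0641023939; c=2·atan2(√a, √(1-a))=0.511941204; dist=6371·c=3261.577 ≈ 3261.6 km; running total=3261.6 km
Leg 1 bearing: y=sinΔλ·cosφ2=-0.15987606, x=cosφ1·sinφ2-sinφ1·cosφ2·cosΔλ=0.46304725; θ=atan2(y, x)=-19.0482° <0 so +360° → 340.9518° ≈ 341.0°
Leg 2: φ1=1.3512409, φ2=-1.0586225, Δφ=-2.4098634, Δλ=-0.5152055 rad; a=sin²(Δφ/2)+cosφ1·cosφ2·sin²(Δλ/2)=0.8789376522; c=2·atan2(√a, √(1-a))=2.430846512; dist=6371·c=15486.923 ≈ 15486.9 km; running total=18748.5 km
Leg 2 bearing: y=sinΔλ·cosφ2=-0.24146582, x=cosφ1·sinφ2-sinφ1·cosφ2·cosΔλ=-0.60606871; θ=atan2(y, x)=-158.2770° <0 so +360° → 201.7230° ≈ 201.7°
Leg 3: φ1=-1.0586225, φ2=0.0829188, Δφ=1.1415413, Δλ=2.0402166 rad; a=sin²(Δφ/2)+cosφ1·cosφ2·sin²(Δλ/2)=0.6465642226; c=2·atan2(√a, √(1-a))=1.868293713; dist=6371·c=11902.899 ≈ 11902.9 km; running total=30651.4 km
Leg 3 bearing: y=sinΔλ·cosφ2=0.88876654, x=cosφ1·sinφ2-sinφ1·cosφ2·cosΔλ=-0.35237728; θ=atan2(y, x)=111.6273° ≈ 111.6°
Leg 4: φ1=0.0829188, φ2=0.2011178, Δφ=0.1181989, Δλ=-4.3155639 rad; a=sin²(Δφ/2)+cosφ1·cosφ2·sin²(Δλ/2)=0.6804277257; c=2·atan2(√a, √(1-a))=1.939981312; dist=6371·c=12359.621 ≈ 12359.6 km; running total=43011.0 km
Leg 4 bearing: y=sinΔλ·cosφ2=0.90370291, x=cosφ1·sinφ2-sinφ1·cosφ2·cosΔλ=0.23044391; θ=atan2(y, x)=75.6945° ≈ 75.7°
Leg 5: φ1=0.2011178, φ2=0.3972631, Δφ=0.1961453, Δλ=0.1545315 rad; a=sin²(Δφ/2)+cosφ1·cosφ2·sin²(Δλ/2)=0.0149708338; c=2·atan2(√a, √(1-a))=0.245325455; dist=6371·c=1562.968 ≈ 1563.0 km; running total=44574.0 km
Leg 5 bearing: y=sinΔλ·cosφ2=0.14193060, x=cosφ1·sinφ2-sinφ1·cosφ2·cosΔλ=0.19708510; θ=atan2(y, x)=35.7595° ≈ 35.8°
Leg 6: φ1=0.3972631, φ2=-1.1319647, Δφ=-1.5292278, Δλ=4.6010230 rad; a=sin²(Δφ/2)+cosφ1·cosφ2·sin²(Δλ/2)=0.6968897484; c=2·atan2(√a, √(1-a))=1.975536018; dist=6371·c=12586.140 ≈ 12586.1 km; running total=57160.1 km
Leg 6 bearing: y=sinΔλ·cosφ2=-0.42225003, x=cosφ1·sinφ2-sinφ1·cosφ2·cosΔλ=-0.81648185; θ=atan2(y, x)=-152.6539° <0 so +360° → 207.3461° ≈ 207.3°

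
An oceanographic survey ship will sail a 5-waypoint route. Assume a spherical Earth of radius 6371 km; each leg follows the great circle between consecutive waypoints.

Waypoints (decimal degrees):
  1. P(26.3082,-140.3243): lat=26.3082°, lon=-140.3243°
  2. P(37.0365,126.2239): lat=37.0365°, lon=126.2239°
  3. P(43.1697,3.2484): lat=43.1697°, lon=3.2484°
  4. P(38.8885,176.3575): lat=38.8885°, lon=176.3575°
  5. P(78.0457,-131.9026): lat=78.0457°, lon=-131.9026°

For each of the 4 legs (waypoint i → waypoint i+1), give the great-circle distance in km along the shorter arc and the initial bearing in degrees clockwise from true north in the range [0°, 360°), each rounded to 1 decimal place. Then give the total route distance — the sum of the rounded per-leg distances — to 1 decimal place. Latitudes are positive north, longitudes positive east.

Leg 1: φ1=0.4591647, φ2=0.6464089, Δφ=0.1872442, Δλ=4.6521437 rad; a=sin²(Δφ/2)+cosφ1·cosφ2·sin²(Δλ/2)=0.3880670914; c=2·atan2(√a, √(1-a))=1.345017165; dist=6371·c=8569.104 ≈ 8569.1 km; running total=8569.1 km
Leg 1 bearing: y=sinΔλ·cosφ2=-0.79680378, x=cosφ1·sinφ2-sinφ1·cosφ2·cosΔλ=0.56123777; θ=atan2(y, x)=-54.8406° <0 so +360° → 305.1594° ≈ 305.2°
Leg 2: φ1=0.6464089, φ2=0.7534534, Δφ=0.1070445, Δλ=-2.1463274 rad; a=sin²(Δφ/2)+cosφ1·cosφ2·sin²(Δλ/2)=0.4523938323; c=2·atan2(√a, √(1-a))=1.475439545; dist=6371·c=9400.025 ≈ 9400.0 km; running total=17969.1 km
Leg 2 bearing: y=sinΔλ·cosφ2=-0.61183785, x=cosφ1·sinφ2-sinφ1·cosφ2·cosΔλ=0.78523185; θ=atan2(y, x)=-37.9250° <0 so +360° → 322.0750° ≈ 322.1°
Leg 3: φ1=0.7534534, φ2=0.6787324, Δφ=-0.0747210, Δλ=3.0213238 rad; a=sin²(Δφ/2)+cosφ1·cosφ2·sin²(Δλ/2)=0.5670331925; c=2·atan2(√a, √(1-a))=1.705267609; dist=6371·c=10864.260 ≈ 10864.3 km; running total=28833.4 km
Leg 3 bearing: y=sinΔλ·cosφ2=0.09338808, x=cosφ1·sinφ2-sinφ1·cosφ2·cosΔλ=0.98656215; θ=atan2(y, x)=5.4075° ≈ 5.4°
Leg 4: φ1=0.6787324, φ2=1.3621544, Δφ=0.6834221, Δλ=-5.3801537 rad; a=sin²(Δφ/2)+cosφ1·cosφ2·sin²(Δλ/2)=0.1429863788; c=2·atan2(√a, √(1-a))=0.775562626; dist=6371·c=4941.109 ≈ 4941.1 km; running total=33774.5 km
Leg 4 bearing: y=sinΔλ·cosφ2=0.16264122, x=cosφ1·sinφ2-sinφ1·cosφ2·cosΔλ=0.68096471; θ=atan2(y, x)=13.4328° ≈ 13.4°

Leg 1: dist=8569.1 km, bearing=305.2°
Leg 2: dist=9400.0 km, bearing=322.1°
Leg 3: dist=10864.3 km, bearing=5.4°
Leg 4: dist=4941.1 km, bearing=13.4°
Total: 33774.5 km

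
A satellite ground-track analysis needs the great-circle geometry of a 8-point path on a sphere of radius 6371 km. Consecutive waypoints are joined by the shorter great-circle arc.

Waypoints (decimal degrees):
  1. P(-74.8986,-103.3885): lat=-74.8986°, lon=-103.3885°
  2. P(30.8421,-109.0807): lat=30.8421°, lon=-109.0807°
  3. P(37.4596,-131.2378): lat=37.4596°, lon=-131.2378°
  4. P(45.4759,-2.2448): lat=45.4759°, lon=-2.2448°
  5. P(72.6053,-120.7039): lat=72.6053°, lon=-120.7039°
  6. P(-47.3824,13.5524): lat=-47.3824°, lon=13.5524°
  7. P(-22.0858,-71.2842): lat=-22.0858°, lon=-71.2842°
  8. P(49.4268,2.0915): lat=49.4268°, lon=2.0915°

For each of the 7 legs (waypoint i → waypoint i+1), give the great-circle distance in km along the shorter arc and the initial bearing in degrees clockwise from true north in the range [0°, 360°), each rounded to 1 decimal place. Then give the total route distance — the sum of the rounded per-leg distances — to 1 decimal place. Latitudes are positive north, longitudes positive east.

Leg 1: dist=11765.1 km, bearing=354.9°
Leg 2: dist=2161.3 km, bearing=295.9°
Leg 3: dist=9475.7 km, bearing=33.2°
Leg 4: dist=6062.1 km, bearing=341.2°
Leg 5: dist=16402.5 km, bearing=64.5°
Leg 6: dist=7843.6 km, bearing=258.2°
Leg 7: dist=10730.1 km, bearing=38.8°
Total: 64440.4 km

Leg 1: φ1=-1.3072272, φ2=0.5382962, Δφ=1.8455234, Δλ=-0.0993476 rad; a=sin²(Δφ/2)+cosφ1·cosφ2·sin²(Δλ/2)=0.6361935989; c=2·atan2(√a, √(1-a))=1.846669501; dist=6371·c=11765.131 ≈ 11765.1 km; running total=11765.1 km
Leg 1 bearing: y=sinΔλ·cosφ2=-0.08515798, x=cosφ1·sinφ2-sinφ1·cosφ2·cosΔλ=0.95841188; θ=atan2(y, x)=-5.0776° <0 so +360° → 354.9224° ≈ 354.9°
Leg 2: φ1=0.5382962, φ2=0.6537934, Δφ=0.1154972, Δλ=-0.3867143 rad; a=sin²(Δφ/2)+cosφ1·cosφ2·sin²(Δλ/2)=0.0284955280; c=2·atan2(√a, √(1-a))=0.339236693; dist=6371·c=2161.277 ≈ 2161.3 km; running total=13926.4 km
Leg 2 bearing: y=sinΔλ·cosφ2=-0.29937299, x=cosφ1·sinφ2-sinφ1·cosφ2·cosΔλ=0.14529261; θ=atan2(y, x)=-64.1116° <0 so +360° → 295.8884° ≈ 295.9°
Leg 3: φ1=0.6537934, φ2=0.7937042, Δφ=0.1399108, Δλ=2.2513526 rad; a=sin²(Δφ/2)+cosφ1·cosφ2·sin²(Δλ/2)=0.4583053513; c=2·atan2(√a, √(1-a))=1.487310081; dist=6371·c=9475.653 ≈ 9475.7 km; running total=23402.1 km
Leg 3 bearing: y=sinΔλ·cosφ2=0.54499582, x=cosφ1·sinφ2-sinφ1·cosφ2·cosΔλ=0.83428160; θ=atan2(y, x)=33.1546° ≈ 33.2°
Leg 4: φ1=0.7937042, φ2=1.2672015, Δφ=0.4734974, Δλ=-2.0675013 rad; a=sin²(Δφ/2)+cosφ1·cosφ2·sin²(Δλ/2)=0.2097718781; c=2·atan2(√a, √(1-a))=0.951507453; dist=6371·c=6062.054 ≈ 6062.1 km; running total=29464.2 km
Leg 4 bearing: y=sinΔλ·cosφ2=-0.26282635, x=cosφ1·sinφ2-sinφ1·cosφ2·cosΔλ=0.77070932; θ=atan2(y, x)=-18.8303° <0 so +360° → 341.1697° ≈ 341.2°
Leg 5: φ1=1.2672015, φ2=-0.8269789, Δφ=-2.0941804, Δλ=2.3432145 rad; a=sin²(Δφ/2)+cosφ1·cosφ2·sin²(Δλ/2)=0.9217495395; c=2·atan2(√a, √(1-a))=2.574561001; dist=6371·c=16402.528 ≈ 16402.5 km; running total=45866.7 km
Leg 5 bearing: y=sinΔλ·cosφ2=0.48495756, x=cosφ1·sinφ2-sinφ1·cosφ2·cosΔλ=0.23092308; θ=atan2(y, x)=64.5375° ≈ 64.5°
Leg 6: φ1=-0.8269789, φ2=-0.3854699, Δφ=0.4415090, Δλ=-1.4806780 rad; a=sin²(Δφ/2)+cosφ1·cosφ2·sin²(Δλ/2)=0.3334221610; c=2·atan2(√a, √(1-a))=1.231147843; dist=6371·c=7843.643 ≈ 7843.6 km; running total=53710.3 km
Leg 6 bearing: y=sinΔλ·cosφ2=-0.92286170, x=cosφ1·sinφ2-sinφ1·cosφ2·cosΔλ=-0.19321900; θ=atan2(y, x)=-101.8252° <0 so +360° → 258.1748° ≈ 258.2°
Leg 7: φ1=-0.3854699, φ2=0.8626604, Δφ=1.2481303, Δλ=1.2806476 rad; a=sin²(Δφ/2)+cosφ1·cosφ2·sin²(Δλ/2)=0.5565845928; c=2·atan2(√a, √(1-a))=1.684208480; dist=6371·c=10730.092 ≈ 10730.1 km; running total=64440.4 km
Leg 7 bearing: y=sinΔλ·cosφ2=0.62323235, x=cosφ1·sinφ2-sinφ1·cosφ2·cosΔλ=0.77380500; θ=atan2(y, x)=38.8484° ≈ 38.8°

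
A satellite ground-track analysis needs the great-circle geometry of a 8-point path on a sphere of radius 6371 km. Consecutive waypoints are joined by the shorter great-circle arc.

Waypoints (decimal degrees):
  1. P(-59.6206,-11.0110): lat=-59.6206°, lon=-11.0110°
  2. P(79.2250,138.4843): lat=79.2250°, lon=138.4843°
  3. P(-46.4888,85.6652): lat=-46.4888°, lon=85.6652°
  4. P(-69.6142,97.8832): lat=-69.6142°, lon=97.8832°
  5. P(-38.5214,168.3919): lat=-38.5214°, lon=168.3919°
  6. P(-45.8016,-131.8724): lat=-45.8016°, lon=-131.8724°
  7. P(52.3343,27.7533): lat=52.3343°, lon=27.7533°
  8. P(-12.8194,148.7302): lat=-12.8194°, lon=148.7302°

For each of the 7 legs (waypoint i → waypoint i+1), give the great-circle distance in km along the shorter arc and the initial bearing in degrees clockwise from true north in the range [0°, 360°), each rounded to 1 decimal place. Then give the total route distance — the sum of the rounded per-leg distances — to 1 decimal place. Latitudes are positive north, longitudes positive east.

Leg 1: φ1=-1.0405758, φ2=1.3827371, Δφ=2.4233129, Δλ=2.6091852 rad; a=sin²(Δφ/2)+cosφ1·cosφ2·sin²(Δλ/2)=0.9644726444; c=2·atan2(√a, √(1-a))=2.762350011; dist=6371·c=17598.932 ≈ 17598.9 km; running total=17598.9 km
Leg 1 bearing: y=sinΔλ·cosφ2=0.09489888, x=cosφ1·sinφ2-sinφ1·cosφ2·cosΔλ=0.35784753; θ=atan2(y, x)=14.8526° ≈ 14.9°
Leg 2: φ1=1.3827371, φ2=-0.8113826, Δφ=-2.1941197, Δλ=-0.9218672 rad; a=sin²(Δφ/2)+cosφ1·cosφ2·sin²(Δλ/2)=0.8173327449; c=2·atan2(√a, √(1-a))=2.258371908; dist=6371·c=14388.087 ≈ 14388.1 km; running total=31987.0 km
Leg 2 bearing: y=sinΔλ·cosφ2=-0.54854668, x=cosφ1·sinφ2-sinφ1·cosφ2·cosΔλ=-0.54433102; θ=atan2(y, x)=-134.7790° <0 so +360° → 225.2210° ≈ 225.2°
Leg 3: φ1=-0.8113826, φ2=-1.2149970, Δφ=-0.4036144, Δλ=0.2132443 rad; a=sin²(Δφ/2)+cosφ1·cosφ2·sin²(Δλ/2)=0.0428924080; c=2·atan2(√a, √(1-a))=0.417229379; dist=6371·c=2658.168 ≈ 2658.2 km; running total=34645.2 km
Leg 3 bearing: y=sinΔλ·cosφ2=0.07371978, x=cosφ1·sinφ2-sinφ1·cosφ2·cosΔλ=-0.39846705; θ=atan2(y, x)=169.5183° ≈ 169.5°
Leg 4: φ1=-1.2149970, φ2=-0.6723253, Δφ=0.5426717, Δλ=1.2306090 rad; a=sin²(Δφ/2)+cosφ1·cosφ2·sin²(Δλ/2)=0.1626331568; c=2·atan2(√a, √(1-a))=0.830192513; dist=6371·c=5289.156 ≈ 5289.2 km; running total=39934.4 km
Leg 4 bearing: y=sinΔλ·cosφ2=0.73753934, x=cosφ1·sinφ2-sinφ1·cosφ2·cosΔλ=0.02775194; θ=atan2(y, x)=87.8451° ≈ 87.8°
Leg 5: φ1=-0.6723253, φ2=-0.7993887, Δφ=-0.1270635, Δλ=-5.2406007 rad; a=sin²(Δφ/2)+cosφ1·cosφ2·sin²(Δλ/2)=0.1393001662; c=2·atan2(√a, √(1-a))=0.764975004; dist=6371·c=4873.656 ≈ 4873.7 km; running total=44808.1 km
Leg 5 bearing: y=sinΔλ·cosφ2=0.60213100, x=cosφ1·sinφ2-sinφ1·cosφ2·cosΔλ=-0.34208300; θ=atan2(y, x)=119.6018° ≈ 119.6°
Leg 6: φ1=-0.7993887, φ2=0.9134058, Δφ=1.7127946, Δλ=2.7859940 rad; a=sin²(Δφ/2)+cosφ1·cosφ2·sin²(Δλ/2)=0.9834281156; c=2·atan2(√a, √(1-a))=2.883412525; dist=6371·c=18370.221 ≈ 18370.2 km; running total=63178.3 km
Leg 6 bearing: y=sinΔλ·cosφ2=0.21273917, x=cosφ1·sinφ2-sinφ1·cosφ2·cosΔλ=0.14117746; θ=atan2(y, x)=56.4310° ≈ 56.4°
Leg 7: φ1=0.9134058, φ2=-0.2237407, Δφ=-1.1371466, Δλ=2.1114452 rad; a=sin²(Δφ/2)+cosφ1·cosφ2·sin²(Δλ/2)=0.7411510341; c=2·atan2(√a, √(1-a))=2.074077061; dist=6371·c=13213.945 ≈ 13213.9 km; running total=76392.2 km
Leg 7 bearing: y=sinΔλ·cosφ2=0.83600420, x=cosφ1·sinφ2-sinφ1·cosφ2·cosΔλ=0.26169008; θ=atan2(y, x)=72.6186° ≈ 72.6°

Leg 1: dist=17598.9 km, bearing=14.9°
Leg 2: dist=14388.1 km, bearing=225.2°
Leg 3: dist=2658.2 km, bearing=169.5°
Leg 4: dist=5289.2 km, bearing=87.8°
Leg 5: dist=4873.7 km, bearing=119.6°
Leg 6: dist=18370.2 km, bearing=56.4°
Leg 7: dist=13213.9 km, bearing=72.6°
Total: 76392.2 km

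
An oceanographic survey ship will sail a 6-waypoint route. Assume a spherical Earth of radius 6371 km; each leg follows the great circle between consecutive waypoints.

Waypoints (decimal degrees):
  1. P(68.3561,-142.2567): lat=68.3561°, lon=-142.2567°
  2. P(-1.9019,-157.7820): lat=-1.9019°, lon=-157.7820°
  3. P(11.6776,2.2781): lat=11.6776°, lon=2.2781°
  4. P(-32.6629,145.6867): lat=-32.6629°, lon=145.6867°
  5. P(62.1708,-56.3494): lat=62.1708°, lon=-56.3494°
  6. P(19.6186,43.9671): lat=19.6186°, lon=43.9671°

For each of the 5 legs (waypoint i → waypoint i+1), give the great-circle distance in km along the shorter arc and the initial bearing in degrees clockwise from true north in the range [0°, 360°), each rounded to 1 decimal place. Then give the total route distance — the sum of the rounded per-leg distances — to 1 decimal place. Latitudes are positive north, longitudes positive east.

Leg 1: φ1=1.1930390, φ2=-0.0331944, Δφ=-1.2262334, Δλ=-0.2709676 rad; a=sin²(Δφ/2)+cosφ1·cosφ2·sin²(Δλ/2)=0.3378326360; c=2·atan2(√a, √(1-a))=1.240487974; dist=6371·c=7903.149 ≈ 7903.1 km; running total=7903.1 km
Leg 1 bearing: y=sinΔλ·cosφ2=-0.26751641, x=cosφ1·sinφ2-sinφ1·cosφ2·cosΔλ=-0.90732682; θ=atan2(y, x)=-163.5724° <0 so +360° → 196.4276° ≈ 196.4°
Leg 2: φ1=-0.0331944, φ2=0.2038126, Δφ=0.2370070, Δλ=2.7935757 rad; a=sin²(Δφ/2)+cosφ1·cosφ2·sin²(Δλ/2)=0.9634020147; c=2·atan2(√a, √(1-a))=2.756607556; dist=6371·c=17562.347 ≈ 17562.3 km; running total=25465.4 km
Leg 2 bearing: y=sinΔλ·cosφ2=0.33397555, x=cosφ1·sinφ2-sinφ1·cosφ2·cosΔλ=0.17173999; θ=atan2(y, x)=62.7864° ≈ 62.8°
Leg 3: φ1=0.2038126, φ2=-0.5700751, Δφ=-0.7738877, Δλ=2.5029522 rad; a=sin²(Δφ/2)+cosφ1·cosφ2·sin²(Δλ/2)=0.8855909093; c=2·atan2(√a, √(1-a))=2.451491807; dist=6371·c=15618.454 ≈ 15618.5 km; running total=41083.9 km
Leg 3 bearing: y=sinΔλ·cosφ2=0.50183667, x=cosφ1·sinφ2-sinφ1·cosφ2·cosΔλ=-0.39171234; θ=atan2(y, x)=127.9741° ≈ 128.0°
Leg 4: φ1=-0.5700751, φ2=1.0850852, Δφ=1.6551603, Δλ=-3.5261952 rad; a=sin²(Δφ/2)+cosφ1·cosφ2·sin²(Δλ/2)=0.9207886725; c=2·atan2(√a, √(1-a))=2.570993210; dist=6371·c=16379.798 ≈ 16379.8 km; running total=57463.7 km
Leg 4 bearing: y=sinΔλ·cosφ2=0.17515305, x=cosφ1·sinφ2-sinφ1·cosφ2·cosΔλ=0.51094910; θ=atan2(y, x)=18.9217° ≈ 18.9°
Leg 5: φ1=1.0850852, φ2=0.3424092, Δφ=-0.7426760, Δλ=1.7508532 rad; a=sin²(Δφ/2)+cosφ1·cosφ2·sin²(Δλ/2)=0.3909128808; c=2·atan2(√a, √(1-a))=1.350853079; dist=6371·c=8606.285 ≈ 8606.3 km; running total=66070.0 km
Leg 5 bearing: y=sinΔλ·cosφ2=0.92672050, x=cosφ1·sinφ2-sinφ1·cosφ2·cosΔλ=0.30592338; θ=atan2(y, x)=71.7312° ≈ 71.7°

Leg 1: dist=7903.1 km, bearing=196.4°
Leg 2: dist=17562.3 km, bearing=62.8°
Leg 3: dist=15618.5 km, bearing=128.0°
Leg 4: dist=16379.8 km, bearing=18.9°
Leg 5: dist=8606.3 km, bearing=71.7°
Total: 66070.0 km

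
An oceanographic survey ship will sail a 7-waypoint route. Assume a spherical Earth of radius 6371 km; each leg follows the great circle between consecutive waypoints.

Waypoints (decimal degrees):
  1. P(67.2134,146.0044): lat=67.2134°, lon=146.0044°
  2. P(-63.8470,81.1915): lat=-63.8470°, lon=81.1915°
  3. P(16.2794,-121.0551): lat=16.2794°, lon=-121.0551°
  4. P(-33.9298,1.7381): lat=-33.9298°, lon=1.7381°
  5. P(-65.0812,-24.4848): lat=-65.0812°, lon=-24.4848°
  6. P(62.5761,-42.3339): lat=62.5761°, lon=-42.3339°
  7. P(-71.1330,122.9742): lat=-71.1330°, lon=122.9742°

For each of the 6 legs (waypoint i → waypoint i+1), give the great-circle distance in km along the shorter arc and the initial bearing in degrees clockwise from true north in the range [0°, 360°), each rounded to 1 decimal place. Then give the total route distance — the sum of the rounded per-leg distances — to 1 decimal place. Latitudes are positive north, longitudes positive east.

Leg 1: dist=15458.1 km, bearing=217.5°
Leg 2: dist=14459.0 km, bearing=151.7°
Leg 3: dist=14011.0 km, bearing=120.4°
Leg 4: dist=3884.3 km, bearing=199.0°
Leg 5: dist=14270.4 km, bearing=349.6°
Leg 6: dist=18873.8 km, bearing=152.6°
Total: 80956.6 km

Leg 1: φ1=1.1730951, φ2=-1.1143404, Δφ=-2.2874355, Δλ=-1.1311985 rad; a=sin²(Δφ/2)+cosφ1·cosφ2·sin²(Δλ/2)=0.8774571543; c=2·atan2(√a, √(1-a))=2.426319774; dist=6371·c=15458.083 ≈ 15458.1 km; running total=15458.1 km
Leg 1 bearing: y=sinΔλ·cosφ2=-0.39886257, x=cosφ1·sinφ2-sinφ1·cosφ2·cosΔλ=-0.52058912; θ=atan2(y, x)=-142.5416° <0 so +360° → 217.4584° ≈ 217.5°
Leg 2: φ1=-1.1143404, φ2=0.2841291, Δφ=1.3984695, Δλ=-3.5298691 rad; a=sin²(Δφ/2)+cosφ1·cosφ2·sin²(Δλ/2)=0.8216128722; c=2·atan2(√a, √(1-a))=2.269500109; dist=6371·c=14458.985 ≈ 14459.0 km; running total=29917.1 km
Leg 2 bearing: y=sinΔλ·cosφ2=0.36341441, x=cosφ1·sinφ2-sinφ1·cosφ2·cosΔλ=-0.67393665; θ=atan2(y, x)=151.6646° ≈ 151.7°
Leg 3: φ1=0.2841291, φ2=-0.5921867, Δφ=-0.8763159, Δλ=2.1431456 rad; a=sin²(Δφ/2)+cosφ1·cosφ2·sin²(Δλ/2)=0.7939179634; c=2·atan2(√a, √(1-a))=2.199177496; dist=6371·c=14010.960 ≈ 14011.0 km; running total=43928.1 km
Leg 3 bearing: y=sinΔλ·cosφ2=0.69749001, x=cosφ1·sinφ2-sinφ1·cosφ2·cosΔλ=-0.40982509; θ=atan2(y, x)=120.4373° ≈ 120.4°
Leg 4: φ1=-0.5921867, φ2=-1.1358812, Δφ=-0.5436945, Δλ=-0.4576759 rad; a=sin²(Δφ/2)+cosφ1·cosφ2·sin²(Δλ/2)=0.0900878824; c=2·atan2(√a, √(1-a))=0.609692327; dist=6371·c=3884.3498 ≈ 3884.3 km; running total=47812.4 km
Leg 4 bearing: y=sinΔλ·cosφ2=-0.18617225, x=cosφ1·sinφ2-sinφ1·cosφ2·cosΔλ=-0.54150542; θ=atan2(y, x)=-161.0268° <0 so +360° → 198.9732° ≈ 199.0°
Leg 5: φ1=-1.1358812, φ2=1.0921590, Δφ=2.2280402, Δλ=-0.3115256 rad; a=sin²(Δφ/2)+cosφ1·cosφ2·sin²(Δλ/2)=0.8101387861; c=2·atan2(√a, √(1-a))=2.239892854; dist=6371·c=14270.357 ≈ 14270.4 km; running total=62082.8 km
Leg 5 bearing: y=sinΔλ·cosφ2=-0.14116985, x=cosφ1·sinφ2-sinφ1·cosφ2·cosΔλ=0.77157424; θ=atan2(y, x)=-10.3684° <0 so +360° → 349.6316° ≈ 349.6°
Leg 6: φ1=1.0921590, φ2=-1.2415051, Δφ=-2.3336640, Δλ=2.8851706 rad; a=sin²(Δφ/2)+cosφ1·cosφ2·sin²(Δλ/2)=0.9919994647; c=2·atan2(√a, √(1-a))=2.962461829; dist=6371·c=18873.844 ≈ 18873.8 km; running total=80956.6 km
Leg 6 bearing: y=sinΔλ·cosφ2=0.08201411, x=cosφ1·sinφ2-sinφ1·cosφ2·cosΔλ=-0.15817646; θ=atan2(y, x)=152.5934° ≈ 152.6°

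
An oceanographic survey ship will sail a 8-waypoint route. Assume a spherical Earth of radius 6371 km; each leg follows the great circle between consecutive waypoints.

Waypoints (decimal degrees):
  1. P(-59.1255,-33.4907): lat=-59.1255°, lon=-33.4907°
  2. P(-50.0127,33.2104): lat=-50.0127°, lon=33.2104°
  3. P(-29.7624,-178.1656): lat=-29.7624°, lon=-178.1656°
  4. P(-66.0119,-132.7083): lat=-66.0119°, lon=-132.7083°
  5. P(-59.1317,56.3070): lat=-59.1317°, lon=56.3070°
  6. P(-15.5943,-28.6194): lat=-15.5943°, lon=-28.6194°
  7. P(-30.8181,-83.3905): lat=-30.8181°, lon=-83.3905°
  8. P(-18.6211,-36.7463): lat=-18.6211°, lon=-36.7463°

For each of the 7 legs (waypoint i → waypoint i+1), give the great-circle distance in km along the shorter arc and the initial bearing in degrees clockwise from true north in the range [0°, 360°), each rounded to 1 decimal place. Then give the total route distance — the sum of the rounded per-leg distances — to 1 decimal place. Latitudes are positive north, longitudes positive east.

Leg 1: dist=4225.1 km, bearing=106.5°
Leg 2: dist=10619.7 km, bearing=153.0°
Leg 3: dist=5057.8 km, bearing=156.0°
Leg 4: dist=6079.7 km, bearing=185.7°
Leg 5: dist=8236.3 km, bearing=266.1°
Leg 6: dist=5788.5 km, bearing=242.8°
Leg 7: dist=4865.3 km, bearing=85.1°
Total: 44872.4 km

Leg 1: φ1=-1.0319346, φ2=-0.8728863, Δφ=0.1590484, Δλ=1.1641538 rad; a=sin²(Δφ/2)+cosφ1·cosφ2·sin²(Δλ/2)=0.1059777437; c=2·atan2(√a, √(1-a))=0.663170280; dist=6371·c=4225.058 ≈ 4225.1 km; running total=4225.1 km
Leg 1 bearing: y=sinΔλ·cosφ2=0.59021487, x=cosφ1·sinφ2-sinφ1·cosφ2·cosΔλ=-0.17502073; θ=atan2(y, x)=106.5171° ≈ 106.5°
Leg 2: φ1=-0.8728863, φ2=-0.5194519, Δφ=0.3534344, Δλ=-3.6892072 rad; a=sin²(Δφ/2)+cosφ1·cosφ2·sin²(Δλ/2)=0.5479686571; c=2·atan2(√a, √(1-a))=1.666881421; dist=6371·c=10619.702 ≈ 10619.7 km; running total=14844.8 km
Leg 2 bearing: y=sinΔλ·cosφ2=0.45197357, x=cosφ1·sinφ2-sinφ1·cosφ2·cosΔλ=-0.88685733; θ=atan2(y, x)=152.9950° ≈ 153.0°
Leg 3: φ1=-0.5194519, φ2=-1.1521250, Δφ=-0.6326731, Δλ=0.7933796 rad; a=sin²(Δφ/2)+cosφ1·cosφ2·sin²(Δλ/2)=0.1494588853; c=2·atan2(√a, √(1-a))=0.793882278; dist=6371·c=5057.824 ≈ 5057.8 km; running total=19902.6 km
Leg 3 bearing: y=sinΔλ·cosφ2=0.28975731, x=cosφ1·sinφ2-sinφ1·cosφ2·cosΔλ=-0.65155538; θ=atan2(y, x)=156.0245° ≈ 156.0°
Leg 4: φ1=-1.1521250, φ2=-1.0320429, Δφ=0.1200821, Δλ=3.2989393 rad; a=sin²(Δφ/2)+cosφ1·cosφ2·sin²(Δλ/2)=0.2108977886; c=2·atan2(√a, √(1-a))=0.954270111; dist=6371·c=6079.655 ≈ 6079.7 km; running total=25982.3 km
Leg 4 bearing: y=sinΔλ·cosφ2=-0.08039659, x=cosφ1·sinφ2-sinφ1·cosφ2·cosΔλ=-0.81192120; θ=atan2(y, x)=-174.3450° <0 so +360° → 185.6550° ≈ 185.7°
Leg 5: φ1=-1.0320429, φ2=-0.2721719, Δφ=0.7598710, Δλ=-1.4822453 rad; a=sin²(Δφ/2)+cosφ1·cosφ2·sin²(Δλ/2)=0.3627761134; c=2·atan2(√a, √(1-a))=1.292780949; dist=6371·c=8236.307 ≈ 8236.3 km; running total=34218.6 km
Leg 5 bearing: y=sinΔλ·cosφ2=-0.95941546, x=cosφ1·sinφ2-sinφ1·cosφ2·cosΔλ=-0.06481043; θ=atan2(y, x)=-93.8646° <0 so +360° → 266.1354° ≈ 266.1°
Leg 6: φ1=-0.2721719, φ2=-0.5378773, Δφ=-0.2657054, Δλ=-0.9559360 rad; a=sin²(Δφ/2)+cosφ1·cosφ2·sin²(Δλ/2)=0.1925602596; c=2·atan2(√a, √(1-a))=0.908563192; dist=6371·c=5788.456 ≈ 5788.5 km; running total=40007.1 km
Leg 6 bearing: y=sinΔλ·cosφ2=-0.70151270, x=cosφ1·sinφ2-sinφ1·cosφ2·cosΔλ=-0.36028206; θ=atan2(y, x)=-117.1841° <0 so +360° → 242.8159° ≈ 242.8°
Leg 7: φ1=-0.5378773, φ2=-0.3249995, Δφ=0.2128778, Δλ=0.8140949 rad; a=sin²(Δφ/2)+cosφ1·cosφ2·sin²(Δλ/2)=0.1388451569; c=2·atan2(√a, √(1-a))=0.763660033; dist=6371·c=4865.278 ≈ 4865.3 km; running total=44872.4 km
Leg 7 bearing: y=sinΔλ·cosφ2=0.68904122, x=cosφ1·sinφ2-sinφ1·cosφ2·cosΔλ=0.05908395; θ=atan2(y, x)=85.0990° ≈ 85.1°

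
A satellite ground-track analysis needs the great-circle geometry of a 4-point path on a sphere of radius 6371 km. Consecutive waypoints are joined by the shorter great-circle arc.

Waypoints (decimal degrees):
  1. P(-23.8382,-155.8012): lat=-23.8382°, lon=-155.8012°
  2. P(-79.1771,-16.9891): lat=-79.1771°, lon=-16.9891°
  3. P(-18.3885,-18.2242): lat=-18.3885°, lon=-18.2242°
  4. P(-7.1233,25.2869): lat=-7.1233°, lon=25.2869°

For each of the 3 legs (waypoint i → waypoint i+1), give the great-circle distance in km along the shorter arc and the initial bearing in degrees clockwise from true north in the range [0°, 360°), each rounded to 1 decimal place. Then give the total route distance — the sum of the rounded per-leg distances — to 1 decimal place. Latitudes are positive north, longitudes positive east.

Leg 1: φ1=-0.4160551, φ2=-1.3819011, Δφ=-0.9658460, Δλ=2.4227282 rad; a=sin²(Δφ/2)+cosφ1·cosφ2·sin²(Δλ/2)=0.3661443387; c=2·atan2(√a, √(1-a))=1.299779463; dist=6371·c=8280.895 ≈ 8280.9 km; running total=8280.9 km
Leg 1 bearing: y=sinΔλ·cosφ2=0.12365485, x=cosφ1·sinφ2-sinφ1·cosφ2·cosΔλ=-0.95553133; θ=atan2(y, x)=172.6264° ≈ 172.6°
Leg 2: φ1=-1.3819011, φ2=-0.3209399, Δφ=1.0609612, Δλ=-0.0215566 rad; a=sin²(Δφ/2)+cosφ1·cosφ2·sin²(Δλ/2)=0.2560040330; c=2·atan2(√a, √(1-a))=1.061008648; dist=6371·c=6759.686 ≈ 6759.7 km; running total=15040.6 km
Leg 2 bearing: y=sinΔλ·cosφ2=-0.02045429, x=cosφ1·sinφ2-sinφ1·cosφ2·cosΔλ=0.87260844; θ=atan2(y, x)=-1.3428° <0 so +360° → 358.6572° ≈ 358.7°
Leg 3: φ1=-0.3209399, φ2=-0.1243250, Δφ=0.1966148, Δλ=0.7594120 rad; a=sin²(Δφ/2)+cosφ1·cosφ2·sin²(Δλ/2)=0.1389918584; c=2·atan2(√a, √(1-a))=0.764084196; dist=6371·c=4867.980 ≈ 4868.0 km; running total=19908.6 km
Leg 3 bearing: y=sinΔλ·cosφ2=0.68318100, x=cosφ1·sinφ2-sinφ1·cosφ2·cosΔλ=0.10934442; θ=atan2(y, x)=80.9068° ≈ 80.9°

Leg 1: dist=8280.9 km, bearing=172.6°
Leg 2: dist=6759.7 km, bearing=358.7°
Leg 3: dist=4868.0 km, bearing=80.9°
Total: 19908.6 km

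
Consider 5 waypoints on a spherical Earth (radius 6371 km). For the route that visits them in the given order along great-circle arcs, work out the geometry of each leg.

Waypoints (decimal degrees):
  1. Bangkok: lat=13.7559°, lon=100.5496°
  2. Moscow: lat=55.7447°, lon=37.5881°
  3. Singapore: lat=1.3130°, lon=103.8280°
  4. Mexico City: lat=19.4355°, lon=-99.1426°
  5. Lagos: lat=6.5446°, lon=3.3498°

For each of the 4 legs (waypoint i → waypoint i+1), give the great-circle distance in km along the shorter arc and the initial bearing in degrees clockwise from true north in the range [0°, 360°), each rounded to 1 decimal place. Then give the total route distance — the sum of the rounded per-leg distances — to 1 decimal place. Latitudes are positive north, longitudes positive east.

Leg 1: φ1=0.2400857, φ2=0.9729286, Δφ=0.7328428, Δλ=-1.0988855 rad; a=sin²(Δφ/2)+cosφ1·cosφ2·sin²(Δλ/2)=0.2774602399; c=2·atan2(√a, √(1-a))=1.109533267; dist=6371·c=7068.836 ≈ 7068.8 km; running total=7068.8 km
Leg 1 bearing: y=sinΔλ·cosφ2=-0.50135916, x=cosφ1·sinφ2-sinφ1·cosφ2·cosΔλ=0.74198599; θ=atan2(y, x)=-34.0469° <0 so +360° → 325.9531° ≈ 326.0°
Leg 2: φ1=0.9729286, φ2=0.0229162, Δφ=-0.9500124, Δλ=1.1561044 rad; a=sin²(Δφ/2)+cosφ1·cosφ2·sin²(Δλ/2)=0.3771653457; c=2·atan2(√a, √(1-a))=1.322586226; dist=6371·c=8426.197 ≈ 8426.2 km; running total=15495.0 km
Leg 2 bearing: y=sinΔλ·cosφ2=0.91500016, x=cosφ1·sinφ2-sinφ1·cosφ2·cosΔλ=-0.32003328; θ=atan2(y, x)=109.2780° ≈ 109.3°
Leg 3: φ1=0.0229162, φ2=0.3392135, Δφ=0.3162973, Δλ=-3.5425053 rad; a=sin²(Δφ/2)+cosφ1·cosφ2·sin²(Δλ/2)=0.9301939126; c=2·atan2(√a, √(1-a))=2.606826490; dist=6371·c=16608.092 ≈ 16608.1 km; running total=32103.1 km
Leg 3 bearing: y=sinΔλ·cosφ2=0.36802050, x=cosφ1·sinφ2-sinφ1·cosφ2·cosΔλ=0.35255312; θ=atan2(y, x)=46.2297° ≈ 46.2°
Leg 4: φ1=0.3392135, φ2=0.1142248, Δφ=-0.2249886, Δλ=1.7888298 rad; a=sin²(Δφ/2)+cosφ1·cosφ2·sin²(Δλ/2)=0.5823647850; c=2·atan2(√a, √(1-a))=1.736280156; dist=6371·c=11061.841 ≈ 11061.8 km; running total=43164.9 km
Leg 4 bearing: y=sinΔλ·cosφ2=0.96996243, x=cosφ1·sinφ2-sinφ1·cosφ2·cosΔλ=0.17898900; θ=atan2(y, x)=79.5447° ≈ 79.5°

Leg 1: dist=7068.8 km, bearing=326.0°
Leg 2: dist=8426.2 km, bearing=109.3°
Leg 3: dist=16608.1 km, bearing=46.2°
Leg 4: dist=11061.8 km, bearing=79.5°
Total: 43164.9 km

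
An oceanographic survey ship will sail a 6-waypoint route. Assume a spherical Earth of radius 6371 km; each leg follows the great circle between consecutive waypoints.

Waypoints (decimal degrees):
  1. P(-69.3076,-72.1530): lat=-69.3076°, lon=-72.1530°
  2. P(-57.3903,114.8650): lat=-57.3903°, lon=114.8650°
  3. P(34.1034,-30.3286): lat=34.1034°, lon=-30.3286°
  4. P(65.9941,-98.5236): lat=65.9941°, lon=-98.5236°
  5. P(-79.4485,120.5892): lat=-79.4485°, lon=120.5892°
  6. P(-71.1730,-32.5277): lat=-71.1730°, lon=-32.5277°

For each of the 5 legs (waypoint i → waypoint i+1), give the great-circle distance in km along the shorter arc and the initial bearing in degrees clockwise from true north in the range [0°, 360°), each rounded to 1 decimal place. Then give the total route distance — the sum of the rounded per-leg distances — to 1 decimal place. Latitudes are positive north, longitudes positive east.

Leg 1: φ1=-1.2096458, φ2=-1.0016497, Δφ=0.2079961, Δλ=3.2640799 rad; a=sin²(Δφ/2)+cosφ1·cosφ2·sin²(Δλ/2)=0.2004887688; c=2·atan2(√a, √(1-a))=0.928516581; dist=6371·c=5915.579 ≈ 5915.6 km; running total=5915.6 km
Leg 1 bearing: y=sinΔλ·cosφ2=-0.06584506, x=cosφ1·sinφ2-sinφ1·cosφ2·cosΔλ=-0.79802037; θ=atan2(y, x)=-175.2832° <0 so +360° → 184.7168° ≈ 184.7°
Leg 2: φ1=-1.0016497, φ2=0.5952166, Δφ=1.5968663, Δλ=-2.5341064 rad; a=sin²(Δφ/2)+cosφ1·cosφ2·sin²(Δλ/2)=0.9193494416; c=2·atan2(√a, √(1-a))=2.565685991; dist=6371·c=16345.985 ≈ 16346.0 km; running total=22261.6 km
Leg 2 bearing: y=sinΔλ·cosφ2=-0.47264223, x=cosφ1·sinφ2-sinφ1·cosφ2·cosΔλ=-0.27054299; θ=atan2(y, x)=-119.7871° <0 so +360° → 240.2129° ≈ 240.2°
Leg 3: φ1=0.5952166, φ2=1.1518143, Δφ=0.5565977, Δλ=-1.1902273 rad; a=sin²(Δφ/2)+cosφ1·cosφ2·sin²(Δλ/2)=0.1813402933; c=2·atan2(√a, √(1-a))=0.879781658; dist=6371·c=5605.089 ≈ 5605.1 km; running total=27866.7 km
Leg 3 bearing: y=sinΔλ·cosφ2=-0.37772336, x=cosφ1·sinφ2-sinφ1·cosφ2·cosΔλ=0.67167628; θ=atan2(y, x)=-29.3516° <0 so +360° → 330.6484° ≈ 330.6°
Leg 4: φ1=1.1518143, φ2=-1.3866379, Δφ=-2.5384522, Δλ=3.8242398 rad; a=sin²(Δφ/2)+cosφ1·cosφ2·sin²(Δλ/2)=0.9779303463; c=2·atan2(√a, √(1-a))=2.843371603; dist=6371·c=18115.120 ≈ 18115.1 km; running total=45981.8 km
Leg 4 bearing: y=sinΔλ·cosφ2=-0.11552062, x=cosφ1·sinφ2-sinφ1·cosφ2·cosΔλ=-0.27015796; θ=atan2(y, x)=-156.8483° <0 so +360° → 203.1517° ≈ 203.2°
Leg 5: φ1=-1.3866379, φ2=-1.2422032, Δφ=0.1444347, Δλ=-2.6723940 rad; a=sin²(Δφ/2)+cosφ1·cosφ2·sin²(Δλ/2)=0.0611078642; c=2·atan2(√a, √(1-a))=0.499579106; dist=6371·c=3182.818 ≈ 3182.8 km; running total=49164.6 km
Leg 5 bearing: y=sinΔλ·cosφ2=-0.14592111, x=cosφ1·sinφ2-sinφ1·cosφ2·cosΔλ=-0.45629136; θ=atan2(y, x)=-162.2658° <0 so +360° → 197.7342° ≈ 197.7°

Leg 1: dist=5915.6 km, bearing=184.7°
Leg 2: dist=16346.0 km, bearing=240.2°
Leg 3: dist=5605.1 km, bearing=330.6°
Leg 4: dist=18115.1 km, bearing=203.2°
Leg 5: dist=3182.8 km, bearing=197.7°
Total: 49164.6 km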